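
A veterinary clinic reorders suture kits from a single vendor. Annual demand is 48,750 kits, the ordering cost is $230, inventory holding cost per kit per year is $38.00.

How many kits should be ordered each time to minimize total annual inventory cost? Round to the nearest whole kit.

2DS/H = 2·48,750·230/38 = 590,131.58
EOQ = √590,131.58 ≈ 768.20

768 kits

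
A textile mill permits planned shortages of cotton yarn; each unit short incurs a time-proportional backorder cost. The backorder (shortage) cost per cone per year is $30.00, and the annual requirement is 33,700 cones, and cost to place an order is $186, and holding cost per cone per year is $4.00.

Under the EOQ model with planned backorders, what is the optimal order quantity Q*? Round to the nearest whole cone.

Q* = √(2DS/H) · √((H + b)/b)
   = √(2 × 33,700 × 186 / 4) · √((4 + 30) / 30)
   = 1,770.339 × 1.0646 ≈ 1,884.67

1,885 cones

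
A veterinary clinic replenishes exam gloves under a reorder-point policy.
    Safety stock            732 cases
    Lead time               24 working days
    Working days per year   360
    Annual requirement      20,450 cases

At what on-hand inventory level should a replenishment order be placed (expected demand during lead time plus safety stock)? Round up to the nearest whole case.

2,096 cases

Daily demand d = 20,450 / 360 = 56.806 cases/day
Demand during lead time = 56.806 × 24 = 1,363.33
Reorder point = 1,363.33 + 732 = 2,095.33 → round up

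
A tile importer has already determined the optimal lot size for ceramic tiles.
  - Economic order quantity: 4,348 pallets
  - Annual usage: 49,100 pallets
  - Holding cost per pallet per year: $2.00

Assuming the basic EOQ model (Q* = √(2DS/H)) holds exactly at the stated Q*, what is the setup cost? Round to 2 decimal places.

EOQ relation: Q² = 2DS/H, so rearrange for the unknown.
S = Q²H / (2D) = 4,348² × 2 / (2 × 49,100) = 385.0327

$385.03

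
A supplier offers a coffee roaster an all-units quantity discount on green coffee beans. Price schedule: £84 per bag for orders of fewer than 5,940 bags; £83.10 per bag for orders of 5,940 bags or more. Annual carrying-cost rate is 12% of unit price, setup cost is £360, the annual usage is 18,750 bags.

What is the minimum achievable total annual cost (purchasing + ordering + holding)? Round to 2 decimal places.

£1,586,665.33

H₁ = 12%×£84 = £10.0800;  H₂ = 12%×£83.10 = £9.9720
EOQ₁ = √(2×18,750×360/10.0800) = 1,157.28  (< 5,940, feasible at tier 1)
EOQ₂ = √(2×18,750×360/9.9720) = 1,163.53  (< 5,940 → use Q = 5,940 at tier-2 price)
TC(tier 1 (EOQ₁), Q≈1,157.3) = £1,586,665.33
TC(tier 2, Q≈5,940.0) = £1,588,878.20
Minimum at tier 1 (EOQ₁): £1,586,665.33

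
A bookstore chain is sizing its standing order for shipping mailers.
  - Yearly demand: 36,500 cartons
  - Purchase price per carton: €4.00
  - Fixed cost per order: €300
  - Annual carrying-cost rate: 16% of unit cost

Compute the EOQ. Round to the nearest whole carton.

5,850 cartons

Carrying cost H = €4 × 16% = €0.6400/carton/yr
EOQ = √(2DS/H) = √(2 × 36,500 × 300 / 0.64)
    = √(34,218,750.00) ≈ 5,849.68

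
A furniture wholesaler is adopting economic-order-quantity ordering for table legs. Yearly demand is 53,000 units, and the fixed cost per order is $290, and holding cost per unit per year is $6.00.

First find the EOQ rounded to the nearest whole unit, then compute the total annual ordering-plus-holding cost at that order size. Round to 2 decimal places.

$13,580.87

2DS/H = 2·53,000·290/6 = 5,123,333.33
EOQ = √5,123,333.33 ≈ 2,263.48 → Q = 2,263 units
Orders/yr = 53,000/2,263 = 23.420; ordering cost = 23.420 × $290 = $6,791.87
Average inventory = 2,263/2 = 1131.5; holding cost = 1131.5 × $6 = $6,789.00
Total = $6,791.87 + $6,789.00 = $13,580.87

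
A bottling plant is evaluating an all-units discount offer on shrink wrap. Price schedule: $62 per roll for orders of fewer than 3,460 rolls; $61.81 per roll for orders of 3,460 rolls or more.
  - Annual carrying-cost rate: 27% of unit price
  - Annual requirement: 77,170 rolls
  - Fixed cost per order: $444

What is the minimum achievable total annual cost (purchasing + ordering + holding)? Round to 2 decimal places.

$4,808,651.89

H₁ = 27%×$62 = $16.7400;  H₂ = 27%×$61.81 = $16.6887
EOQ₁ = √(2×77,170×444/16.7400) = 2,023.27  (< 3,460, feasible at tier 1)
EOQ₂ = √(2×77,170×444/16.6887) = 2,026.37  (< 3,460 → use Q = 3,460 at tier-2 price)
TC(tier 1 (EOQ₁), Q≈2,023.3) = $4,818,409.47
TC(tier 2, Q≈3,460.0) = $4,808,651.89
Minimum at tier 2: $4,808,651.89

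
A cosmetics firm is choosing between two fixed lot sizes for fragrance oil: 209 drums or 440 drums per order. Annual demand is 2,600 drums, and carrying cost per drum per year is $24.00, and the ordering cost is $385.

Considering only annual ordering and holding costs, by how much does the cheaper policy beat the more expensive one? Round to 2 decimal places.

TC(Q) = (D/Q)S + (Q/2)H
TC(209) = (2,600/209)×385 + (209/2)×24 = $7,297.47
TC(440) = (2,600/440)×385 + (440/2)×24 = $7,555.00
Lots of 209 are cheaper by $257.53.

$257.53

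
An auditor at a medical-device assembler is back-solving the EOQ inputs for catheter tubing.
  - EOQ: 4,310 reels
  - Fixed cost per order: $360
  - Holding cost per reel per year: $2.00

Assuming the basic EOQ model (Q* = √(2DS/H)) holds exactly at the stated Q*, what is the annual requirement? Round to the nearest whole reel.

From Q* = √(2DS/H) ⇒ Q*² = 2DS/H.
D = Q²H / (2S) = 4,310² × 2 / (2 × 360) = 51,600.28

51,600 reels per year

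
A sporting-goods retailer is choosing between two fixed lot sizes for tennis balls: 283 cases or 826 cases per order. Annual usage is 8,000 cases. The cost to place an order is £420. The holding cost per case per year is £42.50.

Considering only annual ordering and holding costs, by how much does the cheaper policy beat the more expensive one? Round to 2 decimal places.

For each Q, cost = (D/Q)·S + (Q/2)·H.
TC(283) = (8,000/283)×420 + (283/2)×42.5 = £17,886.54
TC(826) = (8,000/826)×420 + (826/2)×42.5 = £21,620.30
Cheaper: Q = 283.  Difference = £3,733.76

£3,733.76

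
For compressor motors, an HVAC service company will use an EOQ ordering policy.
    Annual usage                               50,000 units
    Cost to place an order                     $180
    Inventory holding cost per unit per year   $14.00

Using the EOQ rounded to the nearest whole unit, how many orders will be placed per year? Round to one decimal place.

2DS/H = 2·50,000·180/14 = 1,285,714.29
EOQ = √1,285,714.29 ≈ 1,133.89 → Q = 1,134
Orders per year = D/Q = 50,000 / 1,134 = 44.092

44.1 orders per year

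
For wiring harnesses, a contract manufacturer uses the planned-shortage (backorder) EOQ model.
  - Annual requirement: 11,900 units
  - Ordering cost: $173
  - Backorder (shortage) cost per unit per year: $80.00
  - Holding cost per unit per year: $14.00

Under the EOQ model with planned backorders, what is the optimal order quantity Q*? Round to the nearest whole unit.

588 units

Q* = √(2DS/H) · √((H + b)/b)
   = √(2 × 11,900 × 173 / 14) · √((14 + 80) / 80)
   = 542.310 × 1.0840 ≈ 587.85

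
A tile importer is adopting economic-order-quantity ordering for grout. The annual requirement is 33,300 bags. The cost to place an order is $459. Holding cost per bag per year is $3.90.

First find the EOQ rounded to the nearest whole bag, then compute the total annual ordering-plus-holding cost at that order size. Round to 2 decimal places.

$10,918.82

2DS/H = 2·33,300·459/3.9 = 7,838,307.69
EOQ = √7,838,307.69 ≈ 2,799.70 → Q = 2,800 bags
Orders/yr = 33,300/2,800 = 11.893; ordering cost = 11.893 × $459 = $5,458.82
Average inventory = 2,800/2 = 1400; holding cost = 1400 × $3.9 = $5,460.00
Total = $5,458.82 + $5,460.00 = $10,918.82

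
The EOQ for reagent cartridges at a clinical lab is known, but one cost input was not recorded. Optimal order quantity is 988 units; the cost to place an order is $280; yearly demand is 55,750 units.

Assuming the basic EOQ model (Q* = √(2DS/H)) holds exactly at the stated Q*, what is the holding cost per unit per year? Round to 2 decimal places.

Since Q* = (2DS/H)^½, squaring gives Q*²·H = 2DS.
H = 2DS / Q² = 2 × 55,750 × 280 / 988² = 31.9830

$31.98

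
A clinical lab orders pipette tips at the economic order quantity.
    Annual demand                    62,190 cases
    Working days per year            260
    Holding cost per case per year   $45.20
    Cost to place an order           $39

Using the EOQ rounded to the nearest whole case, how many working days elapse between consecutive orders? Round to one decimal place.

1.4 days

Optimal lot size Q* = (2 × 62,190 × $39 / $45.2)^½ ≈ 327.60 → Q = 328 cases
Cycle time = (working days × Q)/D = (260 × 328) / 62,190 = 1.371 days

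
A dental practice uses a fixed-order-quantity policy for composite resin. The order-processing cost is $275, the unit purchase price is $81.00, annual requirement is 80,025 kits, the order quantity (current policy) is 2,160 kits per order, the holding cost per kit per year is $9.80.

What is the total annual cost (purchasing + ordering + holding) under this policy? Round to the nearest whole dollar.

Annual ordering cost = (D/Q)·S = (80,025/2,160) × 275 = $10,188.37
Annual holding cost  = (Q/2)·H = (2,160/2) × 9.8 = $10,584.00
Purchase cost = D·C = 80,025 × 81 = $6,482,025.00
Total = $10,188.37 + $10,584.00 + $6,482,025.00 = $6,502,797.37

$6,502,797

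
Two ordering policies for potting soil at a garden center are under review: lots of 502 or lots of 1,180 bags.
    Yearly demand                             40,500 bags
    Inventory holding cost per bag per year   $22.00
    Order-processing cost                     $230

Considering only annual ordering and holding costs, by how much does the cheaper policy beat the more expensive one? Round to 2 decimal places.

Annual cost at Q: ordering D·S/Q plus holding Q·H/2.
TC(502) = (40,500/502)×230 + (502/2)×22 = $24,077.78
TC(1,180) = (40,500/1,180)×230 + (1,180/2)×22 = $20,874.07
Lots of 1,180 are cheaper by $3,203.71.

$3,203.71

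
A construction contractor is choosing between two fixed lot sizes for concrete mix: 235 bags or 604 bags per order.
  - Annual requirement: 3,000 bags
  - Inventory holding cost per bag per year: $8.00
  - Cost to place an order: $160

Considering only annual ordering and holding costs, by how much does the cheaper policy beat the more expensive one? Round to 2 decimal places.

$228.15

For each Q, cost = (D/Q)·S + (Q/2)·H.
TC(235) = (3,000/235)×160 + (235/2)×8 = $2,982.55
TC(604) = (3,000/604)×160 + (604/2)×8 = $3,210.70
Cheaper: Q = 235.  Difference = $228.15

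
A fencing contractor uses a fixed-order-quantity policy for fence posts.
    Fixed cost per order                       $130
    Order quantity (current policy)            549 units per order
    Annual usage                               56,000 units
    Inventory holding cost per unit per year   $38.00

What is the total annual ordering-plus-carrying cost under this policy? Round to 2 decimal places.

$23,691.47

Annual ordering cost = (D/Q)·S = (56,000/549) × 130 = $13,260.47
Annual holding cost  = (Q/2)·H = (549/2) × 38 = $10,431.00
Total = $13,260.47 + $10,431.00 = $23,691.47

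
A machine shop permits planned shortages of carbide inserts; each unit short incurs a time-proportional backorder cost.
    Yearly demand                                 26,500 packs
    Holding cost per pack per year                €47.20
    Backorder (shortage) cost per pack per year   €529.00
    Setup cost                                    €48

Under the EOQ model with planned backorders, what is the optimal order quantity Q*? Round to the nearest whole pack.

Basic EOQ = √(2·26,500·48/47.2) = 232.160
Backorder adjustment √((H+b)/b) = √((47.2+529)/529) = 1.0437
Q* = 232.160 × 1.0437 ≈ 242.30

242 packs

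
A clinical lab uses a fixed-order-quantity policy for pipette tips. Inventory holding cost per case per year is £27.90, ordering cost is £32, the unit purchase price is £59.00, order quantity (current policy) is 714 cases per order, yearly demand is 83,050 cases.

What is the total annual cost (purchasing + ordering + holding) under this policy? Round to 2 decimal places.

£4,913,632.43

Orders/yr = 83,050/714 = 116.317; ordering cost = 116.317 × £32 = £3,722.13
Average inventory = 714/2 = 357; holding cost = 357 × £27.9 = £9,960.30
Purchase cost = D·C = 83,050 × 59 = £4,899,950.00
Total = £3,722.13 + £9,960.30 + £4,899,950.00 = £4,913,632.43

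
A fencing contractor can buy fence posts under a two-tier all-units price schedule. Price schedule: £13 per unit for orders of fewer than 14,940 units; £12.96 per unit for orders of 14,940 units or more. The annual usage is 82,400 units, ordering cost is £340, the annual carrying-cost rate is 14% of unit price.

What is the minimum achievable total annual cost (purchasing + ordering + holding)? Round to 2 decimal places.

H₁ = 14%×£13 = £1.8200;  H₂ = 14%×£12.96 = £1.8144
EOQ₁ = √(2×82,400×340/1.8200) = 5,548.59  (< 14,940, feasible at tier 1)
EOQ₂ = √(2×82,400×340/1.8144) = 5,557.14  (< 14,940 → use Q = 14,940 at tier-2 price)
TC(tier 1 (EOQ₁), Q≈5,548.6) = £1,081,298.43
TC(tier 2, Q≈14,940.0) = £1,083,332.80
Minimum at tier 1 (EOQ₁): £1,081,298.43

£1,081,298.43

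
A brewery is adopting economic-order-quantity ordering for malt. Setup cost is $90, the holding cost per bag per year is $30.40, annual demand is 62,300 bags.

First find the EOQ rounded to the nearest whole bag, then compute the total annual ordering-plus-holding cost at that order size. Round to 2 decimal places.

2DS/H = 2·62,300·90/30.4 = 368,881.58
EOQ = √368,881.58 ≈ 607.36 → Q = 607 bags
Annual ordering cost = (D/Q)·S = (62,300/607) × 90 = $9,237.23
Annual holding cost  = (Q/2)·H = (607/2) × 30.4 = $9,226.40
Total = $9,237.23 + $9,226.40 = $18,463.63

$18,463.63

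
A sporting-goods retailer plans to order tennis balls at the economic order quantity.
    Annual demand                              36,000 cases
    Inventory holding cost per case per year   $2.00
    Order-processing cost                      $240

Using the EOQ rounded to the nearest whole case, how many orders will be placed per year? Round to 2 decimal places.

12.25 orders per year

2DS/H = 2·36,000·240/2 = 8,640,000.00
EOQ = √8,640,000.00 ≈ 2,939.39 → Q = 2,939
N = D/Q = 36,000/2,939 ≈ 12.249 orders/yr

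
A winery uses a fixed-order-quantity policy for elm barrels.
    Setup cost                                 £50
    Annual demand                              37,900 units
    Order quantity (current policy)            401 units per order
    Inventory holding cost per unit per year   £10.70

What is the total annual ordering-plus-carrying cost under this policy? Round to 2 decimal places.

£6,871.04

Ordering: D/Q × S = 37,900/401 × £50 = £4,725.69
Holding:  Q/2 × H = 401/2 × £10.7 = £2,145.35
Total = £4,725.69 + £2,145.35 = £6,871.04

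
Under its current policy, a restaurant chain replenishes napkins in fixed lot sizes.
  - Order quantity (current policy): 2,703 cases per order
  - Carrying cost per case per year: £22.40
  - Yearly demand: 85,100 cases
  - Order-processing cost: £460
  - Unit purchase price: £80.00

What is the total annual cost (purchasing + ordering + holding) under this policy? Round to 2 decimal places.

Orders/yr = 85,100/2,703 = 31.484; ordering cost = 31.484 × £460 = £14,482.43
Average inventory = 2,703/2 = 1351.5; holding cost = 1351.5 × £22.4 = £30,273.60
Purchase cost = D·C = 85,100 × 80 = £6,808,000.00
Total = £14,482.43 + £30,273.60 + £6,808,000.00 = £6,852,756.03

£6,852,756.03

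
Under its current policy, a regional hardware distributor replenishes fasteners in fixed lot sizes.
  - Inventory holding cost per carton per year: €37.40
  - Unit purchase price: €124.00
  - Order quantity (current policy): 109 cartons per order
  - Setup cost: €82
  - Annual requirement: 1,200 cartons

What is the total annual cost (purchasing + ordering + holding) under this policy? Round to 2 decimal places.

€151,741.05

Ordering: D/Q × S = 1,200/109 × €82 = €902.75
Holding:  Q/2 × H = 109/2 × €37.4 = €2,038.30
Purchase cost = D·C = 1,200 × 124 = €148,800.00
Total = €902.75 + €2,038.30 + €148,800.00 = €151,741.05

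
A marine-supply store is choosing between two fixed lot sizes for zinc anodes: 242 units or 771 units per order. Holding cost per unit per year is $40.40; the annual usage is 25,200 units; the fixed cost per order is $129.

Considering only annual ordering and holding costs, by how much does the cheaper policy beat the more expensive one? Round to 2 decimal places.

For each Q, cost = (D/Q)·S + (Q/2)·H.
TC(242) = (25,200/242)×129 + (242/2)×40.4 = $18,321.46
TC(771) = (25,200/771)×129 + (771/2)×40.4 = $19,790.54
|ΔTC| = |$18,321.46 − $19,790.54| = $1,469.08

$1,469.08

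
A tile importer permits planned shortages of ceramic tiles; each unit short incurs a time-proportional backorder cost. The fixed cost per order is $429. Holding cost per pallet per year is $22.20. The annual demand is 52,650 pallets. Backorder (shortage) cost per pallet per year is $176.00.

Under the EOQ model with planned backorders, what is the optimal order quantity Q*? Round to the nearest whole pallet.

Basic EOQ = √(2·52,650·429/22.2) = 1,426.482
Backorder adjustment √((H+b)/b) = √((22.2+176)/176) = 1.0612
Q* = 1,426.482 × 1.0612 ≈ 1,513.78

1,514 pallets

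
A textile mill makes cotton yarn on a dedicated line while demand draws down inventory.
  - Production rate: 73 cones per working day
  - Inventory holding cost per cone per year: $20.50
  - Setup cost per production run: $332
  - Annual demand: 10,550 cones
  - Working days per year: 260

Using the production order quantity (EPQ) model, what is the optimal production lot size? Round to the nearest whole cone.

877 cones

d = 10,550/260 = 40.5769 cones/day;  effective holding cost H(1 − d/p) = 20.5·(1 − 40.5769/73) = 9.10511
Q* = √(2DS / H_eff) = √(2·10,550·332 / 9.10511) ≈ 877.14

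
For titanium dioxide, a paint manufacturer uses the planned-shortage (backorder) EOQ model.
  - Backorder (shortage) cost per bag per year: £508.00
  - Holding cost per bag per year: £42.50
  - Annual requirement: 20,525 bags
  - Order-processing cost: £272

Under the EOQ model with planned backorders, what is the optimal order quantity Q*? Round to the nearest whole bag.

Q* = √(2DS/H) · √((H + b)/b)
   = √(2 × 20,525 × 272 / 42.5) · √((42.5 + 508) / 508)
   = 512.562 × 1.0410 ≈ 533.57

534 bags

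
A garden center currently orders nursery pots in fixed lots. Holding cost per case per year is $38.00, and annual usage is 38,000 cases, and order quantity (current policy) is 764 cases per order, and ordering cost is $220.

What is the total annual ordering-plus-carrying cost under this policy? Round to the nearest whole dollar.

Annual ordering cost = (D/Q)·S = (38,000/764) × 220 = $10,942.41
Annual holding cost  = (Q/2)·H = (764/2) × 38 = $14,516.00
Total = $10,942.41 + $14,516.00 = $25,458.41

$25,458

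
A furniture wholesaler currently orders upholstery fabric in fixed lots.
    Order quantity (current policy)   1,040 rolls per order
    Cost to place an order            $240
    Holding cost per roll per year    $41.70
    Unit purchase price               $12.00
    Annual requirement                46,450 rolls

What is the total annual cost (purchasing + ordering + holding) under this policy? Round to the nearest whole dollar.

$589,803

Annual ordering cost = (D/Q)·S = (46,450/1,040) × 240 = $10,719.23
Annual holding cost  = (Q/2)·H = (1,040/2) × 41.7 = $21,684.00
Purchase cost = D·C = 46,450 × 12 = $557,400.00
Total = $10,719.23 + $21,684.00 + $557,400.00 = $589,803.23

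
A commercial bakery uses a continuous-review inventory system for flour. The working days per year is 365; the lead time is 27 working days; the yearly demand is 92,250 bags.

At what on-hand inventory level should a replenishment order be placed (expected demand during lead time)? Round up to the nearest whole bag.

6,824 bags

Daily demand d = 92,250 / 365 = 252.740 bags/day
Demand during lead time = 252.740 × 27 = 6,823.97
Reorder point = 6,823.97 → round up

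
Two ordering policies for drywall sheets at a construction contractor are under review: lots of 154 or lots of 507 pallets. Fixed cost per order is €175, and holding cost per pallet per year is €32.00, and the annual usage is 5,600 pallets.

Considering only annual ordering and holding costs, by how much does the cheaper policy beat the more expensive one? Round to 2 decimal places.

TC(Q) = (D/Q)S + (Q/2)H
TC(154) = (5,600/154)×175 + (154/2)×32 = €8,827.64
TC(507) = (5,600/507)×175 + (507/2)×32 = €10,044.94
Lots of 154 are cheaper by €1,217.30.

€1,217.30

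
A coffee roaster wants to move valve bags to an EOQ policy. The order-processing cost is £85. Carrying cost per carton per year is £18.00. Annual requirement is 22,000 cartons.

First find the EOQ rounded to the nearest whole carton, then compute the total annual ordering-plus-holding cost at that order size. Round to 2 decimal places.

£8,204.88

2DS/H = 2·22,000·85/18 = 207,777.78
EOQ = √207,777.78 ≈ 455.83 → Q = 456 cartons
Ordering: D/Q × S = 22,000/456 × £85 = £4,100.88
Holding:  Q/2 × H = 456/2 × £18 = £4,104.00
Total = £4,100.88 + £4,104.00 = £8,204.88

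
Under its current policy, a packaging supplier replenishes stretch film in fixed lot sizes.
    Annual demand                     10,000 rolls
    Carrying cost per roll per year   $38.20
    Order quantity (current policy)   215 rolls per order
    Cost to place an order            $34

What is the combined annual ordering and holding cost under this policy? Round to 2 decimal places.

$5,687.90

Orders/yr = 10,000/215 = 46.512; ordering cost = 46.512 × $34 = $1,581.40
Average inventory = 215/2 = 107.5; holding cost = 107.5 × $38.2 = $4,106.50
Total = $1,581.40 + $4,106.50 = $5,687.90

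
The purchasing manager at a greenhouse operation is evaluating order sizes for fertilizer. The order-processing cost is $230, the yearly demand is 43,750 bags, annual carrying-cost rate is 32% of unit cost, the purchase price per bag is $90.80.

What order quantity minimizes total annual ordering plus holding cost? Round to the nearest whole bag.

H = i·C = 0.32 × $90.8 = $29.0560 per bag-year
Optimal lot size Q* = (2 × 43,750 × $230 / $29.056)^½ ≈ 832.24

832 bags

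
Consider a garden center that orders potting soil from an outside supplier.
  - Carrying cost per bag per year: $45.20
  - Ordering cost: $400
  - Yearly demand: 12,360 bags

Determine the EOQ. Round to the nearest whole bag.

468 bags

Q* = √(2·D·S / H) = √(2·12,360·400 / 45.2) = √218,761.1 ≈ 467.72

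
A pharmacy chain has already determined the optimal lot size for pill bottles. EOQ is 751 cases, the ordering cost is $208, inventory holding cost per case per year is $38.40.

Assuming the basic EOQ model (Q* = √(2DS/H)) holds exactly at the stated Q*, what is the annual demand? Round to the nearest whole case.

52,062 cases per year

Since Q* = (2DS/H)^½, squaring gives Q*²·H = 2DS.
D = Q²H / (2S) = 751² × 38.4 / (2 × 208) = 52,061.63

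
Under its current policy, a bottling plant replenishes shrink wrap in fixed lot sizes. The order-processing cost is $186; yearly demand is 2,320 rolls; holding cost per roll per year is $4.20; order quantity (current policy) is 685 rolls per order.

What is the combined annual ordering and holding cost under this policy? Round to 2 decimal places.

Orders/yr = 2,320/685 = 3.387; ordering cost = 3.387 × $186 = $629.96
Average inventory = 685/2 = 342.5; holding cost = 342.5 × $4.2 = $1,438.50
Total = $629.96 + $1,438.50 = $2,068.46

$2,068.46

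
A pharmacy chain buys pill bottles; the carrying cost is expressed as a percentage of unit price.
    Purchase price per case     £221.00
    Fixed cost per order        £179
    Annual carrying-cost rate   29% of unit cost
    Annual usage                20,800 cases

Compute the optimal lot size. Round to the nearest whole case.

Carrying cost H = £221 × 29% = £64.0900/case/yr
Optimal lot size Q* = (2 × 20,800 × £179 / £64.09)^½ ≈ 340.86

341 cases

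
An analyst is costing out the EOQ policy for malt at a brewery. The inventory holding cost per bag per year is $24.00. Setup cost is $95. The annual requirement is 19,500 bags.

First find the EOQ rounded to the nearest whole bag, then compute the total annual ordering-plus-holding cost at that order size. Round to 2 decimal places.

$9,429.74

2DS/H = 2·19,500·95/24 = 154,375.00
EOQ = √154,375.00 ≈ 392.91 → Q = 393 bags
Ordering: D/Q × S = 19,500/393 × $95 = $4,713.74
Holding:  Q/2 × H = 393/2 × $24 = $4,716.00
Total = $4,713.74 + $4,716.00 = $9,429.74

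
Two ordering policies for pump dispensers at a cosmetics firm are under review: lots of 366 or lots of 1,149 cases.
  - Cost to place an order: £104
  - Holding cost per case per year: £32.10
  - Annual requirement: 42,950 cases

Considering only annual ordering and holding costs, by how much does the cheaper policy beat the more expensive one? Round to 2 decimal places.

Annual cost at Q: ordering D·S/Q plus holding Q·H/2.
TC(366) = (42,950/366)×104 + (366/2)×32.1 = £18,078.67
TC(1,149) = (42,950/1,149)×104 + (1,149/2)×32.1 = £22,329.00
Lots of 366 are cheaper by £4,250.33.

£4,250.33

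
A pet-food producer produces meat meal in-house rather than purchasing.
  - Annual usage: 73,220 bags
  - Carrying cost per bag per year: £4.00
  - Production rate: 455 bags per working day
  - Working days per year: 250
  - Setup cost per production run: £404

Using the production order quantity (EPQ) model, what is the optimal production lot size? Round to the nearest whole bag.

d = 73,220/250 = 292.8800 bags/day;  effective holding cost H(1 − d/p) = 4·(1 − 292.8800/455) = 1.42523
Q* = √(2DS / H_eff) = √(2·73,220·404 / 1.42523) ≈ 6,442.85

6,443 bags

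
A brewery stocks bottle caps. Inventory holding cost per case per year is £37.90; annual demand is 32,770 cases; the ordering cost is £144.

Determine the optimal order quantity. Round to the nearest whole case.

499 cases

Q* = √(2·D·S / H) = √(2·32,770·144 / 37.9) = √249,017.4 ≈ 499.02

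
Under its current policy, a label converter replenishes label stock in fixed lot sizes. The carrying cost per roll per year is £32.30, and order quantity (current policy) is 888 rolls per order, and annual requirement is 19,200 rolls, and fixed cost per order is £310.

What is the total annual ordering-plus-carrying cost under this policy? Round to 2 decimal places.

Ordering: D/Q × S = 19,200/888 × £310 = £6,702.70
Holding:  Q/2 × H = 888/2 × £32.3 = £14,341.20
Total = £6,702.70 + £14,341.20 = £21,043.90

£21,043.90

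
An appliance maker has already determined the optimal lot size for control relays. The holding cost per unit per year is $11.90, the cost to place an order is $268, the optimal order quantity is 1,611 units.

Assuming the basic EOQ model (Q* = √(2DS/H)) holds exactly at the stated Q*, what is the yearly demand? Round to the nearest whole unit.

57,620 units per year

From Q* = √(2DS/H) ⇒ Q*² = 2DS/H.
D = Q²H / (2S) = 1,611² × 11.9 / (2 × 268) = 57,620.00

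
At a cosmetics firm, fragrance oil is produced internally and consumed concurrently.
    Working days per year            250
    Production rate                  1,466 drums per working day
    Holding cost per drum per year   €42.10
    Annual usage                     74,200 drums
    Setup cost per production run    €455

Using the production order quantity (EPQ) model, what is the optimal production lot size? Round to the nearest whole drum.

Daily demand d = 74,200/250 = 296.800; p = 1466; 1 − d/p = 0.79754
EPQ = √(2DS / (H(1 − d/p)))
    = √(2 × 74,200 × 455 / (42.1 × 0.79754)) ≈ 1,418.09

1,418 drums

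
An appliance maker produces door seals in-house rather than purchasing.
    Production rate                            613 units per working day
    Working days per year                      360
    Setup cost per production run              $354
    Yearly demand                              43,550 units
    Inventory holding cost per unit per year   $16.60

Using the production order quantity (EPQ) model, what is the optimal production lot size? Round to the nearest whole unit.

d = 43,550/360 = 120.9722 units/day;  effective holding cost H(1 − d/p) = 16.6·(1 − 120.9722/613) = 13.32408
Q* = √(2DS / H_eff) = √(2·43,550·354 / 13.32408) ≈ 1,521.22

1,521 units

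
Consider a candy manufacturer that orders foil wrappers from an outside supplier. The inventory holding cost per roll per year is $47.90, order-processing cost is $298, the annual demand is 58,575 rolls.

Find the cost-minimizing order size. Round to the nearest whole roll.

854 rolls

Optimal lot size Q* = (2 × 58,575 × $298 / $47.9)^½ ≈ 853.71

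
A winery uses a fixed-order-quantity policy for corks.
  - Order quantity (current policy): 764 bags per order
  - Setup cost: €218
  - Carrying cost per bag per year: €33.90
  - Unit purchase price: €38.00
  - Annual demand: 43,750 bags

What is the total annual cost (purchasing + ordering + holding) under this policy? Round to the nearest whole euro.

Annual ordering cost = (D/Q)·S = (43,750/764) × 218 = €12,483.64
Annual holding cost  = (Q/2)·H = (764/2) × 33.9 = €12,949.80
Purchase cost = D·C = 43,750 × 38 = €1,662,500.00
Total = €12,483.64 + €12,949.80 + €1,662,500.00 = €1,687,933.44

€1,687,933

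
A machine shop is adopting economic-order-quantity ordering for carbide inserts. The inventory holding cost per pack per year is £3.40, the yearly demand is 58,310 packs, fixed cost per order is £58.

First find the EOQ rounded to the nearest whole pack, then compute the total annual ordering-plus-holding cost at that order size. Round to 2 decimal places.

£4,795.57

EOQ = √(2DS/H) = √(2 × 58,310 × 58 / 3.4)
    = √(1,989,400.00) ≈ 1,410.46 → Q = 1,410 packs
Ordering: D/Q × S = 58,310/1,410 × £58 = £2,398.57
Holding:  Q/2 × H = 1,410/2 × £3.4 = £2,397.00
Total = £2,398.57 + £2,397.00 = £4,795.57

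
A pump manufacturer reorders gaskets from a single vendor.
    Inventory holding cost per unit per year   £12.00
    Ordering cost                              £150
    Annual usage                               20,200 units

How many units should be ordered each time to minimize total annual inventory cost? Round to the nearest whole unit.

EOQ = √(2DS/H) = √(2 × 20,200 × 150 / 12)
    = √(505,000.00) ≈ 710.63

711 units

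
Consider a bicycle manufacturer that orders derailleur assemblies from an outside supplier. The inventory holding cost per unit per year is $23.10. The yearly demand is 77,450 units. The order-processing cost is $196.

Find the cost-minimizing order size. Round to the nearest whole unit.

2DS/H = 2·77,450·196/23.1 = 1,314,303.03
EOQ = √1,314,303.03 ≈ 1,146.43

1,146 units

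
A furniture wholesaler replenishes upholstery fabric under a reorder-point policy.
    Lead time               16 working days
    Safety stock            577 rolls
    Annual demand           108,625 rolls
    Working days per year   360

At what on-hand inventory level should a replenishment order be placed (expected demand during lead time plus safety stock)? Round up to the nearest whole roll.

5,405 rolls

Daily demand d = 108,625 / 360 = 301.736 rolls/day
Demand during lead time = 301.736 × 16 = 4,827.78
Reorder point = 4,827.78 + 577 = 5,404.78 → round up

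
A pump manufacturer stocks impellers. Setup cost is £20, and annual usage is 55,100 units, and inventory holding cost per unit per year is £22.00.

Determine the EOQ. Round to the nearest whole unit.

Optimal lot size Q* = (2 × 55,100 × £20 / £22)^½ ≈ 316.52

317 units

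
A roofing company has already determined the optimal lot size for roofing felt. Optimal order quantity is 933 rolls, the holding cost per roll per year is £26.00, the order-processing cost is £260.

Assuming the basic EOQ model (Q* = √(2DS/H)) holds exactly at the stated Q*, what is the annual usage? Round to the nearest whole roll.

EOQ relation: Q² = 2DS/H, so rearrange for the unknown.
D = Q²H / (2S) = 933² × 26 / (2 × 260) = 43,524.45

43,524 rolls per year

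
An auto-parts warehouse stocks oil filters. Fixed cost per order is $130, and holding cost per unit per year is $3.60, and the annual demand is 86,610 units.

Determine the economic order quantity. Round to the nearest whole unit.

2,501 units

EOQ = √(2DS/H) = √(2 × 86,610 × 130 / 3.6)
    = √(6,255,166.67) ≈ 2,501.03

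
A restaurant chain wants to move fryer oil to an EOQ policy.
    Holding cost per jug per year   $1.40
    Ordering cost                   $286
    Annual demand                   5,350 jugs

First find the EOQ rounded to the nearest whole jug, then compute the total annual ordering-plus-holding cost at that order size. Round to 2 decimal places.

$2,069.85

EOQ = √(2DS/H) = √(2 × 5,350 × 286 / 1.4)
    = √(2,185,857.14) ≈ 1,478.46 → Q = 1,478 jugs
Ordering: D/Q × S = 5,350/1,478 × $286 = $1,035.25
Holding:  Q/2 × H = 1,478/2 × $1.4 = $1,034.60
Total = $1,035.25 + $1,034.60 = $2,069.85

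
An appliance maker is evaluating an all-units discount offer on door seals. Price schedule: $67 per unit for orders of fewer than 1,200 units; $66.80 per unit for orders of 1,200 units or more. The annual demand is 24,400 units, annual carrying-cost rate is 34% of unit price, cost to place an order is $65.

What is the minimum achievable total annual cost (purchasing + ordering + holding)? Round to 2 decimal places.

$1,643,300.48

H₁ = 34%×$67 = $22.7800;  H₂ = 34%×$66.80 = $22.7120
EOQ₁ = √(2×24,400×65/22.7800) = 373.16  (< 1,200, feasible at tier 1)
EOQ₂ = √(2×24,400×65/22.7120) = 373.71  (< 1,200 → use Q = 1,200 at tier-2 price)
TC(tier 1 (EOQ₁), Q≈373.2) = $1,643,300.48
TC(tier 2, Q≈1,200.0) = $1,644,868.87
Minimum at tier 1 (EOQ₁): $1,643,300.48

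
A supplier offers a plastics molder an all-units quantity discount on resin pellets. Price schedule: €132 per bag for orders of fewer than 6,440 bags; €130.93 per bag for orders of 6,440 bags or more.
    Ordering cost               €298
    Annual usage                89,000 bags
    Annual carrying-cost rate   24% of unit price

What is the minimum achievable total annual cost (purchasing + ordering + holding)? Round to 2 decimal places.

€11,758,071.03

H₁ = 24%×€132 = €31.6800;  H₂ = 24%×€130.93 = €31.4232
EOQ₁ = √(2×89,000×298/31.6800) = 1,293.97  (< 6,440, feasible at tier 1)
EOQ₂ = √(2×89,000×298/31.4232) = 1,299.25  (< 6,440 → use Q = 6,440 at tier-2 price)
TC(tier 1 (EOQ₁), Q≈1,294.0) = €11,788,993.10
TC(tier 2, Q≈6,440.0) = €11,758,071.03
Minimum at tier 2: €11,758,071.03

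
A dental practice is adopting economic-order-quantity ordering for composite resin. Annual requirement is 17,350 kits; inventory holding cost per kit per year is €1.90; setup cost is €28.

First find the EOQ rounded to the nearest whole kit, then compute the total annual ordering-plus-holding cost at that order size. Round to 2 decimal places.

2DS/H = 2·17,350·28/1.9 = 511,368.42
EOQ = √511,368.42 ≈ 715.10 → Q = 715 kits
Orders/yr = 17,350/715 = 24.266; ordering cost = 24.266 × €28 = €679.44
Average inventory = 715/2 = 357.5; holding cost = 357.5 × €1.9 = €679.25
Total = €679.44 + €679.25 = €1,358.69

€1,358.69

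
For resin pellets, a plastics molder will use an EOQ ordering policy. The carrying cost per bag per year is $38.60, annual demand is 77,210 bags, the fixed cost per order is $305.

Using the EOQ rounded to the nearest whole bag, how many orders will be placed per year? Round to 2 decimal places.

Optimal lot size Q* = (2 × 77,210 × $305 / $38.6)^½ ≈ 1,104.61 → Q = 1,105
N = D/Q = 77,210/1,105 ≈ 69.873 orders/yr

69.87 orders per year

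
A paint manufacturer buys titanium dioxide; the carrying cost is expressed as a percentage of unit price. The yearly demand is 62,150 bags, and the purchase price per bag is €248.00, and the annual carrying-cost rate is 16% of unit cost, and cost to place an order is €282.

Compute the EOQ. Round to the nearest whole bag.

H = i·C = 0.16 × €248 = €39.6800 per bag-year
Optimal lot size Q* = (2 × 62,150 × €282 / €39.68)^½ ≈ 939.88

940 bags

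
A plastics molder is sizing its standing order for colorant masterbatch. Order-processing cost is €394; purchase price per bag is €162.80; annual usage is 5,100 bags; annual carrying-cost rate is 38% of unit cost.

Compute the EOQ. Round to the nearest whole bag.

Holding cost per bag per year: H = 38% × €162.8 = €61.8640
Q* = √(2·D·S / H) = √(2·5,100·394 / 61.864) = √64,961.9 ≈ 254.88

255 bags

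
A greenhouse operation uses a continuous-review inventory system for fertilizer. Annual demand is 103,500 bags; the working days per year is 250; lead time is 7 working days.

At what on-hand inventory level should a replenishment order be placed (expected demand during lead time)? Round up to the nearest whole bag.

Daily demand d = 103,500 / 250 = 414.000 bags/day
Demand during lead time = 414.000 × 7 = 2,898.00
Reorder point = 2,898.00 → round up

2,898 bags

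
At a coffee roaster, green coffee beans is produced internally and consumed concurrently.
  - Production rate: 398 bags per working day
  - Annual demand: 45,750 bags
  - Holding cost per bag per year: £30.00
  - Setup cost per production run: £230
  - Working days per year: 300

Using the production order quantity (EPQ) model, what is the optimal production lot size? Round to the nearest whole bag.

1,066 bags

Daily demand d = 45,750/300 = 152.500; p = 398; 1 − d/p = 0.61683
EPQ = √(2DS / (H(1 − d/p)))
    = √(2 × 45,750 × 230 / (30 × 0.61683)) ≈ 1,066.42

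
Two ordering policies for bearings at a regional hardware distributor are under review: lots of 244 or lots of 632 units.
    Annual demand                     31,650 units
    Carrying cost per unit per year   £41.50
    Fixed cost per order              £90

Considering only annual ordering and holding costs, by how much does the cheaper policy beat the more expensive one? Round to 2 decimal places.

£883.94

TC(Q) = (D/Q)S + (Q/2)H
TC(244) = (31,650/244)×90 + (244/2)×41.5 = £16,737.18
TC(632) = (31,650/632)×90 + (632/2)×41.5 = £17,621.12
Cheaper: Q = 244.  Difference = £883.94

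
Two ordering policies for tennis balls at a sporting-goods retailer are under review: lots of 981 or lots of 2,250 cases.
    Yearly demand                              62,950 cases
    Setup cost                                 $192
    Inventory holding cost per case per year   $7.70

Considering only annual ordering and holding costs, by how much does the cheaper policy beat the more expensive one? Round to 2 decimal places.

TC(Q) = (D/Q)S + (Q/2)H
TC(981) = (62,950/981)×192 + (981/2)×7.7 = $16,097.34
TC(2,250) = (62,950/2,250)×192 + (2,250/2)×7.7 = $14,034.23
Cheaper: Q = 2,250.  Difference = $2,063.11

$2,063.11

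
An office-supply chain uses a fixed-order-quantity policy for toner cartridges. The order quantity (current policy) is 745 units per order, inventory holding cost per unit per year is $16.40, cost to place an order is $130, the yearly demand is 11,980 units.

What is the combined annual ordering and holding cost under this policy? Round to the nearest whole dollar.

Ordering: D/Q × S = 11,980/745 × $130 = $2,090.47
Holding:  Q/2 × H = 745/2 × $16.4 = $6,109.00
Total = $2,090.47 + $6,109.00 = $8,199.47

$8,199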